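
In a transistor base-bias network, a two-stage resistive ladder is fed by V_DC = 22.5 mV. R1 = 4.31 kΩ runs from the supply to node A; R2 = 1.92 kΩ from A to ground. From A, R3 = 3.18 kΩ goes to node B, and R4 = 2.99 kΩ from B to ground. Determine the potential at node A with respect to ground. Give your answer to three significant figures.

Node A sees R2 in parallel with the series input of stage 2, R3 + R4 = 6.170 kΩ.
R2 ‖ (R3+R4) = 1.464 kΩ.
First divider: V_A = V_DC · 1.464/(4.31 + 1.464) = 5.706 mV.

V_A ≈ 5.71 mV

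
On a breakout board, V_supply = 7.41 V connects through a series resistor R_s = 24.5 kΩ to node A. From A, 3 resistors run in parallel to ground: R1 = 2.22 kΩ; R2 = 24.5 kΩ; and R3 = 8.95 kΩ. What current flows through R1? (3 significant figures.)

Equivalent of the parallel group: R_p = 1.658 kΩ.
V_A by voltage divider: V_A = 7.41 × 1.658/(24.5 + 1.658) = 0.4698 V.
I(R1) = V_A / R1 = 0.4698/2.22 = 0.2116 mA.
(Equivalently: I_total = 0.2833 mA, then current-divider fraction G_k/ΣG = 0.7470.)

I ≈ 0.212 mA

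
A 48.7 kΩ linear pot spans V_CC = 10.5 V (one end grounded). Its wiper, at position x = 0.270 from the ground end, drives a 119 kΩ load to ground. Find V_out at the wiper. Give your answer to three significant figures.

V_out ≈ 2.62 V

Split the track: R_lower = x·R_p = 13.15 kΩ, R_upper = (1−x)·R_p = 35.55 kΩ.
R_L loads the lower segment: effective lower R = 11.84 kΩ.
Then V_out = V_CC · 11.84/(35.55 + 11.84) = 2.623 V.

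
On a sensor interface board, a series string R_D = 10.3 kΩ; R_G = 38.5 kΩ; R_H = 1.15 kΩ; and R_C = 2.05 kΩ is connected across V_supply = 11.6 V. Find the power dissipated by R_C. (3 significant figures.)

P ≈ 0.102 mW

Series current I = V_supply/ΣR = 11.6/52.00 = 0.2231 mA.
V(R_C) = I·R = 0.4573 V; P = V·I = 0.4573 × 0.2231 = 0.1020 mW.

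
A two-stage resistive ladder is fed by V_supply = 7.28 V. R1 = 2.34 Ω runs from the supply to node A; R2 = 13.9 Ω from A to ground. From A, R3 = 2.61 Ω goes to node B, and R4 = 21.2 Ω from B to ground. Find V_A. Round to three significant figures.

Node A sees R2 in parallel with the series input of stage 2, R3 + R4 = 23.81 Ω.
R2 ‖ (R3+R4) = 8.776 Ω.
So V_A = 7.28 × 0.7895 = 5.748 V.

V_A ≈ 5.75 V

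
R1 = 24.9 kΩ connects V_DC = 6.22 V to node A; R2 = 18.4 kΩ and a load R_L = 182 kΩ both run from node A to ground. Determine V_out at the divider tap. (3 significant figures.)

V_out ≈ 2.50 V

R2 ‖ R_L = (18.4 × 182)/(18.4 + 182) = 16.71 kΩ.
Voltage divider with the loaded lower leg: V_out = 6.22 × 16.71/(24.9 + 16.71) = 6.22 × 0.4016 = 2.498 V.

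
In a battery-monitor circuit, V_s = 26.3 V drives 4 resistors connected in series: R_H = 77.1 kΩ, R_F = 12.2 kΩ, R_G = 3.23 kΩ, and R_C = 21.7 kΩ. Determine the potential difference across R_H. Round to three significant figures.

V ≈ 17.8 V

ΣR = 77.1 + 12.2 + 3.23 + 21.7 = 114.2 kΩ.
By the voltage-divider rule, V = 26.3 × 77.10/114.2 = 17.75 V.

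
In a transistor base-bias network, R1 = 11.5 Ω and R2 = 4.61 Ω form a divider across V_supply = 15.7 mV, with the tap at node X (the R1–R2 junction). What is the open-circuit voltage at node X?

V_th ≈ 4.49 mV

V_th is the unloaded tap voltage: V_supply · R2/(R1+R2) = 15.7 × 0.2862 = 4.493 mV.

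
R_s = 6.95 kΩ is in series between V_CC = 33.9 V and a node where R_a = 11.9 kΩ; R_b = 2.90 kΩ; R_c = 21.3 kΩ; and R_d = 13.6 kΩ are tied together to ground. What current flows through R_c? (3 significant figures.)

Equivalent of the parallel group: R_p = 1.820 kΩ.
V_A by voltage divider: V_A = 33.9 × 1.820/(6.95 + 1.820) = 7.036 V.
Branch current I = V_A/R_c = 7.036/21.3 = 0.3303 mA.

I ≈ 0.330 mA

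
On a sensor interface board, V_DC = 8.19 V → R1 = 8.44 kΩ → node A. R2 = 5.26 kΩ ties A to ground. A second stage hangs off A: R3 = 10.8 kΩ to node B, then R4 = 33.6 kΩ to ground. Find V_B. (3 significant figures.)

Node A sees R2 in parallel with the series input of stage 2, R3 + R4 = 44.40 kΩ.
R2 ‖ (R3+R4) = 4.703 kΩ.
First divider: V_A = V_DC · 4.703/(8.44 + 4.703) = 2.931 V.
Stage 2 is unloaded, so V_B = V_A · R4/(R3+R4) = 2.931 × 33.6/44.40 = 2.218 V.

V_B ≈ 2.22 V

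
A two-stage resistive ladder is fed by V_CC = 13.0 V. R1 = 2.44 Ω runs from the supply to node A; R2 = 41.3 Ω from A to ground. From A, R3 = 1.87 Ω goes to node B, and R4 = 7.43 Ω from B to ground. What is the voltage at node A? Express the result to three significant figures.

V_A ≈ 9.84 V

The second stage (R3 + R4 = 9.300 Ω) loads node A in parallel with R2.
R2 ‖ (R3+R4) = 7.591 Ω.
First divider: V_A = V_CC · 7.591/(2.44 + 7.591) = 9.838 V.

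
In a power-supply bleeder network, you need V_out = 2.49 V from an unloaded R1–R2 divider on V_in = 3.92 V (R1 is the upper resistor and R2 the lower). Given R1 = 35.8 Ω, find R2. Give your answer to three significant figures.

Required fraction k = V_out/V_in = 0.6352.
Rearranging, R2 = R1·k/(1−k) = 35.8 × 1.741 = 62.34 Ω.

R2 ≈ 62.3 Ω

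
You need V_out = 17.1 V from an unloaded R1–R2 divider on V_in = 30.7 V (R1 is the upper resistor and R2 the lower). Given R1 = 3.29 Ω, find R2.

R2 ≈ 4.14 Ω

V_out/V_in = R2/(R1+R2) = 0.5570.
Rearranging, R2 = R1·k/(1−k) = 3.29 × 1.257 = 4.137 Ω.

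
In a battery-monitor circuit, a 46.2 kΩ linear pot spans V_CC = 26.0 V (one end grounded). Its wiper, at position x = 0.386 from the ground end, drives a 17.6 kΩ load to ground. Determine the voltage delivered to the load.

V_out ≈ 6.19 V

The pot divides into 28.37 kΩ above the wiper and 17.83 kΩ below.
R_L loads the lower segment: effective lower R = 8.858 kΩ.
Then V_out = V_CC · 8.858/(28.37 + 8.858) = 6.187 V.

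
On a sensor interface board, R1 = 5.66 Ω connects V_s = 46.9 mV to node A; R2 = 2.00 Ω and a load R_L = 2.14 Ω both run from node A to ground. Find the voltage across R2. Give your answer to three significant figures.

First combine the lower leg with the load: R2 ‖ R_L = 1.034 Ω.
Then V_out = V_s · R2'/(R1 + R2') = 46.9 × 1.034/6.694 = 7.243 mV.

V_out ≈ 7.24 mV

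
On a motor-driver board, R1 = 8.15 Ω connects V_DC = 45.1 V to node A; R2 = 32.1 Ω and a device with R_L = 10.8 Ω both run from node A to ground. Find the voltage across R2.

V_out ≈ 22.5 V

R2 ‖ R_L = (32.1 × 10.8)/(32.1 + 10.8) = 8.081 Ω.
Then V_out = V_DC · R2'/(R1 + R2') = 45.1 × 8.081/16.23 = 22.45 V.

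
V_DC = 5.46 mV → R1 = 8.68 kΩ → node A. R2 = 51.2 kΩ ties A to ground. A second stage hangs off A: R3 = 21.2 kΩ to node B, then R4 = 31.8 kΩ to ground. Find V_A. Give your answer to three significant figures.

V_A ≈ 4.10 mV

The second stage (R3 + R4 = 53.00 kΩ) loads node A in parallel with R2.
R2 ‖ (R3+R4) = 26.04 kΩ.
First divider: V_A = V_DC · 26.04/(8.68 + 26.04) = 4.095 mV.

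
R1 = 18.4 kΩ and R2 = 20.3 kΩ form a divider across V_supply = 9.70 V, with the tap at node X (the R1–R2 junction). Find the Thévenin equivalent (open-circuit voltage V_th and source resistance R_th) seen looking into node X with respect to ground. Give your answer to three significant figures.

V_th ≈ 5.09 V, R_th ≈ 9.65 kΩ

V_th is the unloaded tap voltage: V_supply · R2/(R1+R2) = 9.70 × 0.5245 = 5.088 V.
With V_supply suppressed (replaced by a short), R_th = R1 ‖ R2 = (18.40 × 20.3)/(18.40 + 20.3) = 9.652 kΩ.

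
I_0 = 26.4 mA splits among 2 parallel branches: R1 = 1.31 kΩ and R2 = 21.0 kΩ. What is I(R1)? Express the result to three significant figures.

I ≈ 24.8 mA

Two-branch current divider: I_k = I_0 · R_other/(R_1 + R_2).
I(R1) = 26.4 × 21.0/(1.31 + 21.0) = 26.4 × 0.9413 = 24.85 mA.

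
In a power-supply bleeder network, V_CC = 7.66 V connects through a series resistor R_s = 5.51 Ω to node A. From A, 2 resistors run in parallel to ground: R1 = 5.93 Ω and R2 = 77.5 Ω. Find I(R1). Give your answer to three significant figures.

Equivalent of the parallel group: R_p = 5.509 Ω.
V_A by voltage divider: V_A = 7.66 × 5.509/(5.51 + 5.509) = 3.829 V.
I(R1) = V_A / R1 = 3.829/5.93 = 0.6458 A.

I ≈ 0.646 A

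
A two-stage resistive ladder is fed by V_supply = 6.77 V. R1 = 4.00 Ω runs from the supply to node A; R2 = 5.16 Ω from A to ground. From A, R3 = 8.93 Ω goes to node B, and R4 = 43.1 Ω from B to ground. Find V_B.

V_B ≈ 3.03 V

Node A sees R2 in parallel with the series input of stage 2, R3 + R4 = 52.03 Ω.
R2 ‖ (R3+R4) = 4.694 Ω.
First divider: V_A = V_supply · 4.694/(4.00 + 4.694) = 3.655 V.
Stage 2 is unloaded, so V_B = V_A · R4/(R3+R4) = 3.655 × 43.1/52.03 = 3.028 V.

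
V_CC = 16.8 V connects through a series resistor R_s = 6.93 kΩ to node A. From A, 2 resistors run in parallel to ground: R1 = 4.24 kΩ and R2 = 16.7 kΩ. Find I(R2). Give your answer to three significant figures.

Parallel bank: R_p = 1/(1/4.24 + 1/16.7) = 3.381 kΩ.
V_A = 16.8 × 3.381/10.31 = 5.509 V.
Branch current I = V_A/R2 = 5.509/16.7 = 0.3299 mA.

I ≈ 0.330 mA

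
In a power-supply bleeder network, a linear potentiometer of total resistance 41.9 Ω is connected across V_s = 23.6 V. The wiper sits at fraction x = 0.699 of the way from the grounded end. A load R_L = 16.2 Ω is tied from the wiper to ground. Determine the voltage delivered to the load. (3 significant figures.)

V_out ≈ 10.7 V

The pot divides into 12.61 Ω above the wiper and 29.29 Ω below.
Lower segment in parallel with the load: 29.29 ‖ 16.2 = 10.43 Ω.
V_out = 23.6 × 10.43/(12.61 + 10.43) = 10.68 V.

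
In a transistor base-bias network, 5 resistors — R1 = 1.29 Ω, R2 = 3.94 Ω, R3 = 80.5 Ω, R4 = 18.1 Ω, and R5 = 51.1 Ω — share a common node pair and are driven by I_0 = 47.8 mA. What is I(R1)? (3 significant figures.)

Total conductance ΣG = 1/1.29 + 1/3.94 + 1/80.5 + 1/18.1 + 1/51.1 = 1.116 (units of 1/Ω).
By the current-divider rule, I = I_0 · G_k/ΣG = 47.8 × 0.6945 = 33.20 mA.

I ≈ 33.2 mA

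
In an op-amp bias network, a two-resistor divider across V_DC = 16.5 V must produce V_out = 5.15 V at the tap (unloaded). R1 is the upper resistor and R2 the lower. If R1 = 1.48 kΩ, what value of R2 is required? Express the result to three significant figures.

R2 ≈ 0.672 kΩ

Required fraction k = V_out/V_DC = 0.3121.
So R2 = R1 · V_out/(V_DC − V_out) = 1.48 × 5.15/(16.5 − 5.15) = 1.48 × 0.4537 = 0.6715 kΩ.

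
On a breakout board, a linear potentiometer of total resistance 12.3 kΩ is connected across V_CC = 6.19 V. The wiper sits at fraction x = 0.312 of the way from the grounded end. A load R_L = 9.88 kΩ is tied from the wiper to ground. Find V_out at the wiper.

The pot divides into 8.462 kΩ above the wiper and 3.838 kΩ below.
R_L loads the lower segment: effective lower R = 2.764 kΩ.
V_out = 6.19 × 2.764/(8.462 + 2.764) = 1.524 V.

V_out ≈ 1.52 V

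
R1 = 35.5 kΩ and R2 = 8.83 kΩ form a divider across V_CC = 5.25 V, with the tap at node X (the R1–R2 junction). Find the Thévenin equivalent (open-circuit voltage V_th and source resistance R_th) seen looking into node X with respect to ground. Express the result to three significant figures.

V_th is the unloaded tap voltage: V_CC · R2/(R1+R2) = 5.25 × 0.1992 = 1.046 V.
Looking into X with the source shorted: R_th = R1·R2/(R1+R2) = 35.50 × 8.83/44.33 = 7.071 kΩ.

V_th ≈ 1.05 V, R_th ≈ 7.07 kΩ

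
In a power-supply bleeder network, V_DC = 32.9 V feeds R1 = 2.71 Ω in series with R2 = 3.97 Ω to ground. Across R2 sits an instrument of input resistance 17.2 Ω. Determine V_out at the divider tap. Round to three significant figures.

V_out ≈ 17.9 V

The load sits in parallel with R2, giving an effective lower resistance R2' = R2·R_L/(R2+R_L) = 3.226 Ω.
Then V_out = V_DC · R2'/(R1 + R2') = 32.9 × 3.226/5.936 = 17.88 V.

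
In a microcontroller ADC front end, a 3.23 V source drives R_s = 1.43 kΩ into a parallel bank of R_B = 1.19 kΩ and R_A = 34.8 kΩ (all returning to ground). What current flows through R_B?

I ≈ 1.21 mA

Parallel bank: R_p = 1/(1/1.19 + 1/34.8) = 1.151 kΩ.
V_A = 3.23 × 1.151/2.581 = 1.440 V.
Branch current I = V_A/R_B = 1.440/1.19 = 1.210 mA.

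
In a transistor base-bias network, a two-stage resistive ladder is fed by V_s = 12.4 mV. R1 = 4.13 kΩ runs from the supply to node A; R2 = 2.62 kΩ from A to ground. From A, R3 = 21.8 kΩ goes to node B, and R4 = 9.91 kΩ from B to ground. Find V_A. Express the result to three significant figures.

V_A ≈ 4.58 mV

Node A sees R2 in parallel with the series input of stage 2, R3 + R4 = 31.71 kΩ.
R2 ‖ (R3+R4) = 2.420 kΩ.
V_A = 12.4 × 2.420/(4.13 + 2.420) = 4.581 mV.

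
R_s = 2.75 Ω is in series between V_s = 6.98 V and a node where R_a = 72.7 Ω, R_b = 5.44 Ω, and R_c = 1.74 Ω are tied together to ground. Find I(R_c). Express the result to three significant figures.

I ≈ 1.28 A

Parallel bank: R_p = 1/(1/72.7 + 1/5.44 + 1/1.74) = 1.295 Ω.
Node voltage V_A = V_s · R_p/(R_s + R_p) = 6.98 × 0.3201 = 2.234 V.
I(R_c) = V_A / R_c = 2.234/1.74 = 1.284 A.
(Equivalently: I_total = 1.726 A, then current-divider fraction G_k/ΣG = 0.7442.)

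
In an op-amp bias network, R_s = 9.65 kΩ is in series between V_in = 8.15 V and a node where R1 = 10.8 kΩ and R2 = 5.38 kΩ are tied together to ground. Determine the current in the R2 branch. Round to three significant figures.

Parallel bank: R_p = 1/(1/10.8 + 1/5.38) = 3.591 kΩ.
V_A = 8.15 × 3.591/13.24 = 2.210 V.
Branch current I = V_A/R2 = 2.210/5.38 = 0.4108 mA.
(Equivalently: I_total = 0.6155 mA, then current-divider fraction G_k/ΣG = 0.6675.)

I ≈ 0.411 mA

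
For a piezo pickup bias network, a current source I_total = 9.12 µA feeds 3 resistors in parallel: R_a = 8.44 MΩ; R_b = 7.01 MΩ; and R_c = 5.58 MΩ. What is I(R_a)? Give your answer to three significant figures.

I ≈ 2.45 µA

Conductances: ΣG = 1/8.44 + 1/7.01 + 1/5.58 = 0.4403 (1/MΩ).
By the current-divider rule, I = I_total · G_k/ΣG = 9.12 × 0.2691 = 2.454 µA.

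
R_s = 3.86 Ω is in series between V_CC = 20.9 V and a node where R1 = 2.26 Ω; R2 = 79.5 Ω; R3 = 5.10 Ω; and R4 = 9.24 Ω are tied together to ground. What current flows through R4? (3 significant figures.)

I ≈ 0.575 A

Equivalent of the parallel group: R_p = 1.317 Ω.
V_A by voltage divider: V_A = 20.9 × 1.317/(3.86 + 1.317) = 5.317 V.
I(R4) = V_A / R4 = 5.317/9.24 = 0.5754 A.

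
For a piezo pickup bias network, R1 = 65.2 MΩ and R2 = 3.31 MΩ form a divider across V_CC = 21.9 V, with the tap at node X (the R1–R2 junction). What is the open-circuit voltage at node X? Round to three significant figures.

With X open, the divider is unloaded: V_th = 21.9 × 3.31/68.51 = 1.058 V.

V_th ≈ 1.06 V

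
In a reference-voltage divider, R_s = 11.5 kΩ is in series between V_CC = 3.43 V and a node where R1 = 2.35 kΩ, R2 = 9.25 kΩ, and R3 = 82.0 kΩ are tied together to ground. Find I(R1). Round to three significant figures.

I ≈ 0.201 mA

Equivalent of the parallel group: R_p = 1.832 kΩ.
Node voltage V_A = V_CC · R_p/(R_s + R_p) = 3.43 × 0.1374 = 0.4713 V.
I(R1) = V_A / R1 = 0.4713/2.35 = 0.2006 mA.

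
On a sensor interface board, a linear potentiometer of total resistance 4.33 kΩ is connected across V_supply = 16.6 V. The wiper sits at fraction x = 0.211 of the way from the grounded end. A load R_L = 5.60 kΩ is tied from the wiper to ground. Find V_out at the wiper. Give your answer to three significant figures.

The pot divides into 3.416 kΩ above the wiper and 0.9136 kΩ below.
Lower segment in parallel with the load: 0.9136 ‖ 5.60 = 0.7855 kΩ.
Then V_out = V_supply · 0.7855/(3.416 + 0.7855) = 3.103 V.

V_out ≈ 3.10 V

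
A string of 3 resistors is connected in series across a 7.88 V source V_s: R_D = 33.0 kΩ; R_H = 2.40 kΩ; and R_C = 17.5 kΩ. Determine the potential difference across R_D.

V ≈ 4.92 V

ΣR = 33.0 + 2.40 + 17.5 = 52.90 kΩ.
V = V_s · R/ΣR = 7.88 × 0.6238 = 4.916 V.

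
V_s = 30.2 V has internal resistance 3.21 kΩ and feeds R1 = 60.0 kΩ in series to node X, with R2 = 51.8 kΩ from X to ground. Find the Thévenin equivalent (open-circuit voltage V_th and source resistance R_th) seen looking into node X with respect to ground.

V_th ≈ 13.6 V, R_th ≈ 28.5 kΩ

R1' = 3.21 + 60.0 = 63.21 kΩ (source resistance + R1).
V_th is the unloaded tap voltage: V_s · R2/(R1'+R2) = 30.2 × 0.4504 = 13.60 V.
Looking into X with the source shorted: R_th = R1'·R2/(R1'+R2) = 63.21 × 51.8/115.0 = 28.47 kΩ.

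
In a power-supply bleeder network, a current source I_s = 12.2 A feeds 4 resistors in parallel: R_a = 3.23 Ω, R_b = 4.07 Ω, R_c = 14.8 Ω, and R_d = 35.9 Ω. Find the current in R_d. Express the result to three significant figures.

I ≈ 0.522 A

Total conductance ΣG = 1/3.23 + 1/4.07 + 1/14.8 + 1/35.9 = 0.6507 (units of 1/Ω).
By the current-divider rule, I = I_s · G_k/ΣG = 12.2 × 0.04281 = 0.5222 A.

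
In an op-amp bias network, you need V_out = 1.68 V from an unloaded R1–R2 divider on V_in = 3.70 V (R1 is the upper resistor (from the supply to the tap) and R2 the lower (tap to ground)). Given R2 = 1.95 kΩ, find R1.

R1 ≈ 2.34 kΩ

Required fraction k = V_out/V_in = 0.4541.
R1 = R2·(1/k − 1) = 1.95 × 1.202 = 2.345 kΩ.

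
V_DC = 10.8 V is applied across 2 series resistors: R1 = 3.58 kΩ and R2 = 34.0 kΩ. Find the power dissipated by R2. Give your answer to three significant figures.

P ≈ 2.81 mW

Series current I = V_DC/ΣR = 10.8/37.58 = 0.2874 mA.
P(R2) = I²·R2 = (0.2874)² × 34.0 = 2.808 mW.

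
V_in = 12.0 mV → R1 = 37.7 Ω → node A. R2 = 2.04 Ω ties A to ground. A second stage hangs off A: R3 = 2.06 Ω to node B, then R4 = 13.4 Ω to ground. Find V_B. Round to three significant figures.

Looking into the second stage from A: R3 + R4 = 15.46 Ω appears in parallel with R2.
Effective lower resistance at A: R2 ‖ 15.46 = 1.802 Ω.
V_A = 12.0 × 1.802/(37.7 + 1.802) = 0.5475 mV.
Then the unloaded second divider: V_B = V_A × R4/(R3+R4) = 0.5475 × 0.8668 = 0.4745 mV.

V_B ≈ 0.475 mV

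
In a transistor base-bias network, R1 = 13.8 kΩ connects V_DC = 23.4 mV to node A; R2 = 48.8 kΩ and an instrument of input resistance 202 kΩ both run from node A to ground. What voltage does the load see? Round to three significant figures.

V_out ≈ 17.3 mV

R2 ‖ R_L = (48.8 × 202)/(48.8 + 202) = 39.30 kΩ.
Now apply the divider: V_out = 23.4 × 0.7401 = 17.32 mV.
(Unloaded it would be 18.2 mV; the load pulls it down.)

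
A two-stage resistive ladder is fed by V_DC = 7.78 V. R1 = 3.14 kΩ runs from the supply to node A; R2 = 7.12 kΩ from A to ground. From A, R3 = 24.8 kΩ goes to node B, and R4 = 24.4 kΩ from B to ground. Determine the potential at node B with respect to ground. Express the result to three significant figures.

V_B ≈ 2.56 V

Looking into the second stage from A: R3 + R4 = 49.20 kΩ appears in parallel with R2.
Effective lower resistance at A: R2 ‖ 49.20 = 6.220 kΩ.
First divider: V_A = V_DC · 6.220/(3.14 + 6.220) = 5.170 V.
V_B = V_A × 0.4959 = 2.564 V.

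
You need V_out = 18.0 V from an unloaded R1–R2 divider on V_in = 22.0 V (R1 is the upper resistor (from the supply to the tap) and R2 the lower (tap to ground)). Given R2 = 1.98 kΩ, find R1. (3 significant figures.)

R1 ≈ 0.440 kΩ

Required fraction k = V_out/V_in = 0.8182.
Rearranging, R1 = R2·(1−k)/k = 1.98 × 0.2222 = 0.4400 kΩ.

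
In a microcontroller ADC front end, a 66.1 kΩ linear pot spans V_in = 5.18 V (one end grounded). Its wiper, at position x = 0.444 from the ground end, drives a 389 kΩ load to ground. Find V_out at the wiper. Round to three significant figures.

V_out ≈ 2.21 V

Split the track: R_lower = x·R_p = 29.35 kΩ, R_upper = (1−x)·R_p = 36.75 kΩ.
Lower segment in parallel with the load: 29.35 ‖ 389 = 27.29 kΩ.
V_out = 5.18 × 27.29/(36.75 + 27.29) = 2.207 V.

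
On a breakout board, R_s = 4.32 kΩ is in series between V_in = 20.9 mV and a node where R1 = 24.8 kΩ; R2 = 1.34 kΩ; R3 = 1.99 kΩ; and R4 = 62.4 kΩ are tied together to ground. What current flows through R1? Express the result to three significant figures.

I ≈ 0.127 µA

Parallel bank: R_p = 1/(1/24.8 + 1/1.34 + 1/1.99 + 1/62.4) = 0.7662 kΩ.
Node voltage V_A = V_in · R_p/(R_s + R_p) = 20.9 × 0.1506 = 3.148 mV.
Branch current I = V_A/R1 = 3.148/24.8 = 0.1270 µA.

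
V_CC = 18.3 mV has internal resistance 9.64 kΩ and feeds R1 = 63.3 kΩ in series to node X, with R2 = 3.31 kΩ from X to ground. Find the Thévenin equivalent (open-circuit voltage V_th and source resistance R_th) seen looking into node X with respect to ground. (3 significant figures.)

V_th ≈ 0.794 mV, R_th ≈ 3.17 kΩ

R1' = 9.64 + 63.3 = 72.94 kΩ (source resistance + R1).
Open-circuit (no load on X): V_th = V_CC · R2/(R1' + R2) = 18.3 × 3.31/(72.94 + 3.31) = 0.7944 mV.
With V_CC suppressed (replaced by a short), R_th = R1' ‖ R2 = (72.94 × 3.31)/(72.94 + 3.31) = 3.166 kΩ.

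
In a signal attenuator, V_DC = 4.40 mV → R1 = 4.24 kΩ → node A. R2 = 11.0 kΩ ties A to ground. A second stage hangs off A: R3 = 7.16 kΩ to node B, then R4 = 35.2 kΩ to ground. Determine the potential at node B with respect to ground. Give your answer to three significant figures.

Looking into the second stage from A: R3 + R4 = 42.36 kΩ appears in parallel with R2.
R2 ‖ (R3+R4) = 8.732 kΩ.
First divider: V_A = V_DC · 8.732/(4.24 + 8.732) = 2.962 mV.
Then the unloaded second divider: V_B = V_A × R4/(R3+R4) = 2.962 × 0.8310 = 2.461 mV.

V_B ≈ 2.46 mV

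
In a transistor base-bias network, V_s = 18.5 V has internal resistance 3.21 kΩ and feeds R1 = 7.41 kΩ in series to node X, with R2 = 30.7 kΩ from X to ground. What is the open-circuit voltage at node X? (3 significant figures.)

R1' = 3.21 + 7.41 = 10.62 kΩ (source resistance + R1).
With X open, the divider is unloaded: V_th = 18.5 × 30.7/41.32 = 13.75 V.

V_th ≈ 13.7 V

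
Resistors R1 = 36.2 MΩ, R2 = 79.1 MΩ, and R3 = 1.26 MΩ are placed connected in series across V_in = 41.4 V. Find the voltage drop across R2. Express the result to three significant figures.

V ≈ 28.1 V

ΣR = 36.2 + 79.1 + 1.26 = 116.6 MΩ.
By the voltage-divider rule, V = 41.4 × 79.10/116.6 = 28.09 V.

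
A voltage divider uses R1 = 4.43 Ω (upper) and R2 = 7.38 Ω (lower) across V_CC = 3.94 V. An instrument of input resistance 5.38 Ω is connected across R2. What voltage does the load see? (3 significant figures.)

First combine the lower leg with the load: R2 ‖ R_L = 3.112 Ω.
Voltage divider with the loaded lower leg: V_out = 3.94 × 3.112/(4.43 + 3.112) = 3.94 × 0.4126 = 1.626 V.

V_out ≈ 1.63 V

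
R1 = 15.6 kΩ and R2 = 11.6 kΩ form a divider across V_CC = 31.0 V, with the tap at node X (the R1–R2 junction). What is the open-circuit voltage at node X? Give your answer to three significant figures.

V_th ≈ 13.2 V

With X open, the divider is unloaded: V_th = 31.0 × 11.6/27.20 = 13.22 V.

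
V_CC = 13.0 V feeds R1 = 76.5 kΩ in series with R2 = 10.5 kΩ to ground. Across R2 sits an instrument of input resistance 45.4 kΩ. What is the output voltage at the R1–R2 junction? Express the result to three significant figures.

V_out ≈ 1.30 V

R2 ‖ R_L = (10.5 × 45.4)/(10.5 + 45.4) = 8.528 kΩ.
Then V_out = V_CC · R2'/(R1 + R2') = 13.0 × 8.528/85.03 = 1.304 V.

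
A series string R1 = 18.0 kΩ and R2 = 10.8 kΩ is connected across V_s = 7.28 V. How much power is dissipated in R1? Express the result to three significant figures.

P ≈ 1.15 mW

The common current is I = 7.28/28.80 = 0.2528 mA.
P = I²R = 0.06390 × 18.0 = 1.150 mW.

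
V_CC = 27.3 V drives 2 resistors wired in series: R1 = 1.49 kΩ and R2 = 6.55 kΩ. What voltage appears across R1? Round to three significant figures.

V ≈ 5.06 V

Series total: ΣR = 1.49 + 6.55 = 8.040 kΩ.
By the voltage-divider rule, V = 27.3 × 1.490/8.040 = 5.059 V.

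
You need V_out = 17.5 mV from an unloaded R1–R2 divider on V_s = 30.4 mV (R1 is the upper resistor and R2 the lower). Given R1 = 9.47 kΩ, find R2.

R2 ≈ 12.8 kΩ

Required fraction k = V_out/V_s = 0.5757.
Rearranging, R2 = R1·k/(1−k) = 9.47 × 1.357 = 12.85 kΩ.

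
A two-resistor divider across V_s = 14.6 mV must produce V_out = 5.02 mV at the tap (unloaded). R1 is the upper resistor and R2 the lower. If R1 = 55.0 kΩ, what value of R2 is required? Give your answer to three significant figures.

R2 ≈ 28.8 kΩ

Required fraction k = V_out/V_s = 0.3438.
R2 = R1 · 0.3438/(1 − 0.3438) = 28.82 kΩ.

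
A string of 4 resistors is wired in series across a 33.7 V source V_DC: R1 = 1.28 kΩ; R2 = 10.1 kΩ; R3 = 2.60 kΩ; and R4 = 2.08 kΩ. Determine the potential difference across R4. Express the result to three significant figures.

V ≈ 4.36 V

ΣR = 1.28 + 10.1 + 2.60 + 2.08 = 16.06 kΩ.
Voltage divider: V = V_DC · (2.080 / 16.06) = 33.7 × 0.1295 = 4.365 V.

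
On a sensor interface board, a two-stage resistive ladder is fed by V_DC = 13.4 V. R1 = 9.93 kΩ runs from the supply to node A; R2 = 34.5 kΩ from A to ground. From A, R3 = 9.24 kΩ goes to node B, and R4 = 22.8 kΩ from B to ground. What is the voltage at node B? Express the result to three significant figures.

V_B ≈ 5.97 V

Node A sees R2 in parallel with the series input of stage 2, R3 + R4 = 32.04 kΩ.
Effective lower resistance at A: R2 ‖ 32.04 = 16.61 kΩ.
First divider: V_A = V_DC · 16.61/(9.93 + 16.61) = 8.387 V.
V_B = V_A × 0.7116 = 5.968 V.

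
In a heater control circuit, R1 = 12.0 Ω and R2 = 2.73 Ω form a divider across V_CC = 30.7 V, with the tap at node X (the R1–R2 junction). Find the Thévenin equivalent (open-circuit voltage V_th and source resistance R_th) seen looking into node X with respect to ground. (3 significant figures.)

Open-circuit (no load on X): V_th = V_CC · R2/(R1 + R2) = 30.7 × 2.73/(12.00 + 2.73) = 5.690 V.
With V_CC suppressed (replaced by a short), R_th = R1 ‖ R2 = (12.00 × 2.73)/(12.00 + 2.73) = 2.224 Ω.

V_th ≈ 5.69 V, R_th ≈ 2.22 Ω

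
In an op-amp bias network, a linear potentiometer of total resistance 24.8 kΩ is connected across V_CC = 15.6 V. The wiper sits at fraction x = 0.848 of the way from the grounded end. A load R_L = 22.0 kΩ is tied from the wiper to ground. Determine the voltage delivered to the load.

V_out ≈ 11.6 V

The pot divides into 3.770 kΩ above the wiper and 21.03 kΩ below.
(x·R_p) ‖ R_L = 10.75 kΩ.
Loaded-divider output: V_out = 15.6 × 0.7404 = 11.55 V.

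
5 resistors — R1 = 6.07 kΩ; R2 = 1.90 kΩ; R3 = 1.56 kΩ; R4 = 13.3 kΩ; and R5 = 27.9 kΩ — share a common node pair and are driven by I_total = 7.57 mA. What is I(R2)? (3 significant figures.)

Total conductance ΣG = 1/6.07 + 1/1.90 + 1/1.56 + 1/13.3 + 1/27.9 = 1.443 (units of 1/kΩ).
Current divider: I(R2) = I_total · G_k/ΣG = 7.57 × (0.5263/1.443) = 7.57 × 0.3647 = 2.761 mA.

I ≈ 2.76 mA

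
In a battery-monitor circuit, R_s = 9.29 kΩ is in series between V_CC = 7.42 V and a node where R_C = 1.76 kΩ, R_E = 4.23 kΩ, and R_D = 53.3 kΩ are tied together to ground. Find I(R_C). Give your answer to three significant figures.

Parallel bank: R_p = 1/(1/1.76 + 1/4.23 + 1/53.3) = 1.215 kΩ.
Node voltage V_A = V_CC · R_p/(R_s + R_p) = 7.42 × 0.1156 = 0.8579 V.
Branch current I = V_A/R_C = 0.8579/1.76 = 0.4874 mA.
(Equivalently: I_total = 0.7064 mA, then current-divider fraction G_k/ΣG = 0.6901.)

I ≈ 0.487 mA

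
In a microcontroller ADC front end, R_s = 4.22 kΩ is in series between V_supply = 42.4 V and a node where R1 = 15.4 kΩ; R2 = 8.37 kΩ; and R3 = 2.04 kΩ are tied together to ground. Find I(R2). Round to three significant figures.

I ≈ 1.32 mA

Equivalent of the parallel group: R_p = 1.482 kΩ.
V_A by voltage divider: V_A = 42.4 × 1.482/(4.22 + 1.482) = 11.02 V.
I(R2) = V_A / R2 = 11.02/8.37 = 1.317 mA.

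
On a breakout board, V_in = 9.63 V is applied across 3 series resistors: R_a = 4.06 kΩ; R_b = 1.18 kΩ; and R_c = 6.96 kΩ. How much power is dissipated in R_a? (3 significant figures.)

P ≈ 2.53 mW

The common current is I = 9.63/12.20 = 0.7893 mA.
V(R_a) = I·R = 3.205 V; P = V·I = 3.205 × 0.7893 = 2.530 mW.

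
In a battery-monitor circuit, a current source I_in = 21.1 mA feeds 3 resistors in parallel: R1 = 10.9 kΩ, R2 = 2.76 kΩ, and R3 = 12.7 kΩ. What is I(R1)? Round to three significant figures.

I ≈ 3.63 mA

ΣG = 1/10.9 + 1/2.76 + 1/12.7 = 0.5328.
R1 takes the fraction G_k/ΣG = 0.09174/0.5328 = 0.1722, so I = 21.1 × 0.1722 = 3.633 mA.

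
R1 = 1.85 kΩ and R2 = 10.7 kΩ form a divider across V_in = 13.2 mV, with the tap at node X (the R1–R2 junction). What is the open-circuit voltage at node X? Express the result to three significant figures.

V_th is the unloaded tap voltage: V_in · R2/(R1+R2) = 13.2 × 0.8526 = 11.25 mV.

V_th ≈ 11.3 mV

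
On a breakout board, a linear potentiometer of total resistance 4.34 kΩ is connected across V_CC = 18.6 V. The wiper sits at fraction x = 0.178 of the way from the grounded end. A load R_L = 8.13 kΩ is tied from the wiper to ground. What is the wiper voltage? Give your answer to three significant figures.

Lower segment x·R_p = 0.7725 kΩ; upper segment (1−x)·R_p = 3.567 kΩ.
(x·R_p) ‖ R_L = 0.7055 kΩ.
V_out = 18.6 × 0.7055/(3.567 + 0.7055) = 3.071 V.

V_out ≈ 3.07 V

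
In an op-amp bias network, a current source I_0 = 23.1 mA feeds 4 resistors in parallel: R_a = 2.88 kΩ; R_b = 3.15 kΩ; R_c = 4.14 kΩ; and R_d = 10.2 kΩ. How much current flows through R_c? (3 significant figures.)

ΣG = 1/2.88 + 1/3.15 + 1/4.14 + 1/10.2 = 1.004.
By the current-divider rule, I = I_0 · G_k/ΣG = 23.1 × 0.2405 = 5.556 mA.

I ≈ 5.56 mA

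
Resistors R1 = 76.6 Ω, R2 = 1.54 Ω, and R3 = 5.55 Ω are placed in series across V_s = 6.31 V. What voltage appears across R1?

V ≈ 5.78 V

ΣR = 76.6 + 1.54 + 5.55 = 83.69 Ω.
By the voltage-divider rule, V = 6.31 × 76.60/83.69 = 5.775 V.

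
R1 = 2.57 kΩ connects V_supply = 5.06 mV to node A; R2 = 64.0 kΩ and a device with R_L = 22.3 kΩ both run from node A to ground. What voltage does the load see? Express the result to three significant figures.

The load sits in parallel with R2, giving an effective lower resistance R2' = R2·R_L/(R2+R_L) = 16.54 kΩ.
Voltage divider with the loaded lower leg: V_out = 5.06 × 16.54/(2.57 + 16.54) = 5.06 × 0.8655 = 4.379 mV.
(Unloaded it would be 4.86 mV; the load pulls it down.)

V_out ≈ 4.38 mV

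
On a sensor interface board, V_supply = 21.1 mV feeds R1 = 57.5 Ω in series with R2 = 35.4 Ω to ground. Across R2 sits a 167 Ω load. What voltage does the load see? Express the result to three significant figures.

V_out ≈ 7.11 mV

R2 ‖ R_L = (35.4 × 167)/(35.4 + 167) = 29.21 Ω.
Voltage divider with the loaded lower leg: V_out = 21.1 × 29.21/(57.5 + 29.21) = 21.1 × 0.3369 = 7.108 mV.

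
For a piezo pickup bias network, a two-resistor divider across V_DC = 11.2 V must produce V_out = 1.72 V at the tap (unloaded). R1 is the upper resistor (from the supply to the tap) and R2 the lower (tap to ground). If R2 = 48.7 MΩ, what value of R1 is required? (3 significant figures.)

The divider ratio is R2/(R1+R2) = 1.72/11.2 = 0.1536.
So R1 = R2 · (V_DC/V_out − 1) = 48.7 × (11.2/1.72 − 1) = 48.7 × 5.512 = 268.4 MΩ.

R1 ≈ 268 MΩ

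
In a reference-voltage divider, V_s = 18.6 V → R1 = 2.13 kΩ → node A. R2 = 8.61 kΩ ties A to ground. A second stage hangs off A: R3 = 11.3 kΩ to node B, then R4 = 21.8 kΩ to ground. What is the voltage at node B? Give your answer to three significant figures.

Looking into the second stage from A: R3 + R4 = 33.10 kΩ appears in parallel with R2.
Effective lower resistance at A: R2 ‖ 33.10 = 6.833 kΩ.
V_A = 18.6 × 6.833/(2.13 + 6.833) = 14.18 V.
V_B = V_A × 0.6586 = 9.339 V.

V_B ≈ 9.34 V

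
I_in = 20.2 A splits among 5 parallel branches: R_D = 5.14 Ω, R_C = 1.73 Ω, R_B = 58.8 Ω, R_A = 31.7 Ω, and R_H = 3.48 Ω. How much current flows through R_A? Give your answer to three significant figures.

I ≈ 0.575 A

Conductances: ΣG = 1/5.14 + 1/1.73 + 1/58.8 + 1/31.7 + 1/3.48 = 1.108 (1/Ω).
R_A takes the fraction G_k/ΣG = 0.03155/1.108 = 0.02846, so I = 20.2 × 0.02846 = 0.5749 A.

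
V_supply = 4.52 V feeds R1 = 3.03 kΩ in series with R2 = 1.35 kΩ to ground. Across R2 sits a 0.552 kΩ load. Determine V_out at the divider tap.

The load sits in parallel with R2, giving an effective lower resistance R2' = R2·R_L/(R2+R_L) = 0.3918 kΩ.
Then V_out = V_supply · R2'/(R1 + R2') = 4.52 × 0.3918/3.422 = 0.5175 V.

V_out ≈ 0.518 V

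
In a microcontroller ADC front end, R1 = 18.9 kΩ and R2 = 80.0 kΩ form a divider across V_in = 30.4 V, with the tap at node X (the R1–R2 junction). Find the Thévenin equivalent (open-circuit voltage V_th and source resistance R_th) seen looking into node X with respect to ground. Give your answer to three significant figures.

Open-circuit (no load on X): V_th = V_in · R2/(R1 + R2) = 30.4 × 80.0/(18.90 + 80.0) = 24.59 V.
With V_in suppressed (replaced by a short), R_th = R1 ‖ R2 = (18.90 × 80.0)/(18.90 + 80.0) = 15.29 kΩ.

V_th ≈ 24.6 V, R_th ≈ 15.3 kΩ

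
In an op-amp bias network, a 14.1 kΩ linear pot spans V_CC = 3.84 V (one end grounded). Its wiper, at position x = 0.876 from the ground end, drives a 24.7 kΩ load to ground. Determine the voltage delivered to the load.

Lower segment x·R_p = 12.35 kΩ; upper segment (1−x)·R_p = 1.748 kΩ.
Lower segment in parallel with the load: 12.35 ‖ 24.7 = 8.234 kΩ.
V_out = 3.84 × 8.234/(1.748 + 8.234) = 3.167 V.

V_out ≈ 3.17 V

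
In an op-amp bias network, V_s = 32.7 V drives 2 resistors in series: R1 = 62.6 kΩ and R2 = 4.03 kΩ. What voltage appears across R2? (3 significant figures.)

V ≈ 1.98 V

Series total: ΣR = 62.6 + 4.03 = 66.63 kΩ.
Voltage divider: V = V_s · (4.030 / 66.63) = 32.7 × 0.06048 = 1.978 V.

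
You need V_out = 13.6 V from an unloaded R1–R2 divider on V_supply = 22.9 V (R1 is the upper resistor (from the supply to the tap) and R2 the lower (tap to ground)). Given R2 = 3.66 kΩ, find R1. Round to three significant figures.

The divider ratio is R2/(R1+R2) = 13.6/22.9 = 0.5939.
So R1 = R2 · (V_supply/V_out − 1) = 3.66 × (22.9/13.6 − 1) = 3.66 × 0.6838 = 2.503 kΩ.

R1 ≈ 2.50 kΩ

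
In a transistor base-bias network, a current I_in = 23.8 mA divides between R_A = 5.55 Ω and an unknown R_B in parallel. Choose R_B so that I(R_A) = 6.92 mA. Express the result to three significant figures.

The fraction through R_A equals R_B/(R_A+R_B).
With f = 0.2908, R_B = R_A · f/(1−f) = 5.55 × 0.4100 = 2.275 Ω.

R_B ≈ 2.28 Ω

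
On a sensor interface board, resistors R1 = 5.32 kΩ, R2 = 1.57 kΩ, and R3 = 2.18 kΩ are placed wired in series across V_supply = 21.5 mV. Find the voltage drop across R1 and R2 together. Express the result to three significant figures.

V ≈ 16.3 mV

Series total: ΣR = 5.32 + 1.57 + 2.18 = 9.070 kΩ.
R_{R1..R2} = 5.32 + 1.57 = 6.890 kΩ.
Voltage divider: V = V_supply · (6.890 / 9.070) = 21.5 × 0.7596 = 16.33 mV.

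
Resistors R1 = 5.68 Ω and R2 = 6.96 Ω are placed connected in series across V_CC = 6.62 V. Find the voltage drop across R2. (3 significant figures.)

Total series resistance ΣR = 5.68 + 6.96 = 12.64 Ω.
V = V_CC · R/ΣR = 6.62 × 0.5506 = 3.645 V.

V ≈ 3.65 V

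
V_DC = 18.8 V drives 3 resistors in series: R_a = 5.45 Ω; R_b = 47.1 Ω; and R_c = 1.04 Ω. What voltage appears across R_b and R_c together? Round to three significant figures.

V ≈ 16.9 V

ΣR = 5.45 + 47.1 + 1.04 = 53.59 Ω.
R_{R_b..R_c} = 47.1 + 1.04 = 48.14 Ω.
By the voltage-divider rule, V = 18.8 × 48.14/53.59 = 16.89 V.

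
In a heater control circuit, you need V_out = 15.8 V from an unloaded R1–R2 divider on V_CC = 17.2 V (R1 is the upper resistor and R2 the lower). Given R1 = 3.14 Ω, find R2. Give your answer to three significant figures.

The divider ratio is R2/(R1+R2) = 15.8/17.2 = 0.9186.
So R2 = R1 · V_out/(V_CC − V_out) = 3.14 × 15.8/(17.2 − 15.8) = 3.14 × 11.29 = 35.44 Ω.

R2 ≈ 35.4 Ω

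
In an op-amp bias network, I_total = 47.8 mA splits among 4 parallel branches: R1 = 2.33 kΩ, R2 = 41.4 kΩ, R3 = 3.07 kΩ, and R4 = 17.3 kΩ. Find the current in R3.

I ≈ 18.6 mA

ΣG = 1/2.33 + 1/41.4 + 1/3.07 + 1/17.3 = 0.8369.
Current divider: I(R3) = I_total · G_k/ΣG = 47.8 × (0.3257/0.8369) = 47.8 × 0.3892 = 18.60 mA.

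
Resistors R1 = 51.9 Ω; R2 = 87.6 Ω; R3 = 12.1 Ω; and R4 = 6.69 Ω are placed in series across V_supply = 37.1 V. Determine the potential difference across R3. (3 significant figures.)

Total series resistance ΣR = 51.9 + 87.6 + 12.1 + 6.69 = 158.3 Ω.
Voltage divider: V = V_supply · (12.10 / 158.3) = 37.1 × 0.07644 = 2.836 V.

V ≈ 2.84 V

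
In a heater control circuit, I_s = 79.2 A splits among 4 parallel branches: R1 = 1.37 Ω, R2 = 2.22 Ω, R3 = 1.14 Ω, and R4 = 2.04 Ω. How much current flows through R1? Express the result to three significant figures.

Conductances: ΣG = 1/1.37 + 1/2.22 + 1/1.14 + 1/2.04 = 2.548 (1/Ω).
R1 takes the fraction G_k/ΣG = 0.7299/2.548 = 0.2865, so I = 79.2 × 0.2865 = 22.69 A.

I ≈ 22.7 A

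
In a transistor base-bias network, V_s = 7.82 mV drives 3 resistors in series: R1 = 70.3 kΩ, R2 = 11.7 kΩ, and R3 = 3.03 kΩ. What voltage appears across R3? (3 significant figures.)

V ≈ 0.279 mV

Total series resistance ΣR = 70.3 + 11.7 + 3.03 = 85.03 kΩ.
Voltage divider: V = V_s · (3.030 / 85.03) = 7.82 × 0.03563 = 0.2787 mV.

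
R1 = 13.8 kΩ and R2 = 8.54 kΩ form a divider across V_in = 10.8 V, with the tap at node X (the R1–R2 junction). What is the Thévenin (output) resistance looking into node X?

R_th ≈ 5.28 kΩ

Zeroing V_in shorts the top of R1 to ground, so R_th = R1 ‖ R2 = 5.275 kΩ.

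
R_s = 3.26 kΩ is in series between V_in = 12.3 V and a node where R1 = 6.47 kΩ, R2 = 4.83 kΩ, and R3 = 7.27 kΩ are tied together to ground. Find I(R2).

I ≈ 0.969 mA

Combine the parallel branches: R_p = (1/6.47 + 1/4.83 + 1/7.27)⁻¹ = 2.003 kΩ.
Node voltage V_A = V_in · R_p/(R_s + R_p) = 12.3 × 0.3806 = 4.682 V.
Branch current I = V_A/R2 = 4.682/4.83 = 0.9693 mA.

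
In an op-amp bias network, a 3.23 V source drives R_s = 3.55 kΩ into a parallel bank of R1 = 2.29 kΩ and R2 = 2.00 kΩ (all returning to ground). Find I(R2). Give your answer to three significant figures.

I ≈ 0.373 mA

Combine the parallel branches: R_p = (1/2.29 + 1/2.00)⁻¹ = 1.068 kΩ.
V_A = 3.23 × 1.068/4.618 = 0.7468 V.
I(R2) = V_A / R2 = 0.7468/2.00 = 0.3734 mA.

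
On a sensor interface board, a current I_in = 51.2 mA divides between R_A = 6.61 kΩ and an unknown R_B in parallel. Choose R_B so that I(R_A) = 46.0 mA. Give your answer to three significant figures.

R_B ≈ 58.5 kΩ

The fraction through R_A equals R_B/(R_A+R_B).
With f = 0.8984, R_B = R_A · f/(1−f) = 6.61 × 8.846 = 58.47 kΩ.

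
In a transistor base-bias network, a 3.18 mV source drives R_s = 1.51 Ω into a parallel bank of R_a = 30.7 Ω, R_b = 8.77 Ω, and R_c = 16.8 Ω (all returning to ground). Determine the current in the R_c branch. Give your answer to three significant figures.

Parallel bank: R_p = 1/(1/30.7 + 1/8.77 + 1/16.8) = 4.851 Ω.
V_A by voltage divider: V_A = 3.18 × 4.851/(1.51 + 4.851) = 2.425 mV.
I(R_c) = V_A / R_c = 2.425/16.8 = 0.1444 mA.

I ≈ 0.144 mA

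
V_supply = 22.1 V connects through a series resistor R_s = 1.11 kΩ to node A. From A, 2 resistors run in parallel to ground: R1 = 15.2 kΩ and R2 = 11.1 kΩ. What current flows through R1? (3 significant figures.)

I ≈ 1.24 mA

Parallel bank: R_p = 1/(1/15.2 + 1/11.1) = 6.415 kΩ.
Node voltage V_A = V_supply · R_p/(R_s + R_p) = 22.1 × 0.8525 = 18.84 V.
Branch current I = V_A/R1 = 18.84/15.2 = 1.239 mA.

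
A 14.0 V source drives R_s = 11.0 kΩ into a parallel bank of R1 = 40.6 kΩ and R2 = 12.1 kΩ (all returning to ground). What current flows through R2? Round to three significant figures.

Equivalent of the parallel group: R_p = 9.322 kΩ.
V_A by voltage divider: V_A = 14.0 × 9.322/(11.0 + 9.322) = 6.422 V.
Branch current I = V_A/R2 = 6.422/12.1 = 0.5307 mA.
(Equivalently: I_total = 0.6889 mA, then current-divider fraction G_k/ΣG = 0.7704.)

I ≈ 0.531 mA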